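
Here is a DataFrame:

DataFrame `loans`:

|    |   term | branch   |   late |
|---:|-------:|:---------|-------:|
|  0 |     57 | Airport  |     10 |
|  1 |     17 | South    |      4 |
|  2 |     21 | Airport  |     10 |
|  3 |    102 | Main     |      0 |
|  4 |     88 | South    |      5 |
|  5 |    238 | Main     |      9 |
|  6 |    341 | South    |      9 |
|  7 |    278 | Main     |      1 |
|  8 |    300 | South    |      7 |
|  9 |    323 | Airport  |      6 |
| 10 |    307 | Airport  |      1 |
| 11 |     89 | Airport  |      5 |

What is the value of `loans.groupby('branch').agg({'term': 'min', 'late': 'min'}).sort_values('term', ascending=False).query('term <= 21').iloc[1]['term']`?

17

group by branch: min(term), min(late):
         term  late
branch             
Airport    21     1
Main      102     0
South      17     4
sort by term descending:
         term  late
branch             
Main      102     0
Airport    21     1
South      17     4
filter rows where term <= 21:
         term  late
branch             
Airport    21     1
South      17     4
So iloc[1]['term'] = 17.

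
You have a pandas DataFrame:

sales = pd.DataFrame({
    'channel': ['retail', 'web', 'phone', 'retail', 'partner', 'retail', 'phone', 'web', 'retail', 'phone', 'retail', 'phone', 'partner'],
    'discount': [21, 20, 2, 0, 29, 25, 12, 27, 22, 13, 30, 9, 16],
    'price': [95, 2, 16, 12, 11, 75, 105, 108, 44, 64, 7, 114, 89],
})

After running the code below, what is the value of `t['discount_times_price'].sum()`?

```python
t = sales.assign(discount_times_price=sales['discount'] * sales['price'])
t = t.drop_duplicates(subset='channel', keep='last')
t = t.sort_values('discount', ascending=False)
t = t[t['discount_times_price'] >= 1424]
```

add column discount_times_price = sales['discount'] * sales['price']:
    channel  discount  price  discount_times_price
0    retail        21     95                  1995
1       web        20      2                    40
2     phone         2     16                    32
3    retail         0     12                     0
4   partner        29     11                   319
5    retail        25     75                  1875
6     phone        12    105                  1260
7       web        27    108                  2916
8    retail        22     44                   968
9     phone        13     64                   832
10   retail        30      7                   210
11    phone         9    114                  1026
12  partner        16     89                  1424
drop duplicate channel (keep=last):
    channel  discount  price  discount_times_price
7       web        27    108                  2916
10   retail        30      7                   210
11    phone         9    114                  1026
12  partner        16     89                  1424
sort by discount descending:
    channel  discount  price  discount_times_price
10   retail        30      7                   210
7       web        27    108                  2916
12  partner        16     89                  1424
11    phone         9    114                  1026
filter rows where discount_times_price >= 1424:
    channel  discount  price  discount_times_price
7       web        27    108                  2916
12  partner        16     89                  1424

4340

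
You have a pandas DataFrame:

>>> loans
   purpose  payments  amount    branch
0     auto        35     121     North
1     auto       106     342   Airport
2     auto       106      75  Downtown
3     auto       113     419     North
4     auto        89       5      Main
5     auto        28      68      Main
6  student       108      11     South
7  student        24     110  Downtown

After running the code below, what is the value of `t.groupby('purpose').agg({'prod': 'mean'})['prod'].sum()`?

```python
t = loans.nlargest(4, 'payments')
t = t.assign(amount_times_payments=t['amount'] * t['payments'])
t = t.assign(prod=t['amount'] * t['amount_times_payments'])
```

take 4 rows with largest payments:
   purpose  payments  amount    branch
3     auto       113     419     North
6  student       108      11     South
1     auto       106     342   Airport
2     auto       106      75  Downtown
add column amount_times_payments = t['amount'] * t['payments']:
   purpose  payments  amount    branch  amount_times_payments
3     auto       113     419     North                  47347
6  student       108      11     South                   1188
1     auto       106     342   Airport                  36252
2     auto       106      75  Downtown                   7950
add column prod = t['amount'] * t['amount_times_payments']:
   purpose  payments  amount    branch  amount_times_payments      prod
3     auto       113     419     North                  47347  19838393
6  student       108      11     South                   1188     13068
1     auto       106     342   Airport                  36252  12398184
2     auto       106      75  Downtown                   7950    596250
group by purpose, mean of prod:
                 prod
purpose              
auto     1.094428e+07
student  1.306800e+04

10957343.6667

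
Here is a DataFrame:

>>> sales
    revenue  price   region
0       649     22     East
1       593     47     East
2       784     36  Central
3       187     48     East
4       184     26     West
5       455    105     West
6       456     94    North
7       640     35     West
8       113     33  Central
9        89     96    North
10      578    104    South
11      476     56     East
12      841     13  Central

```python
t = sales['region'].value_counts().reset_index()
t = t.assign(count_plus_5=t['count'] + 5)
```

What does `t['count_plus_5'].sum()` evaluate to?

value_counts of region:
region
East       4
Central    3
West       3
North      2
South      1
Name: count, dtype: int64
reset_index():
    region  count
0     East      4
1  Central      3
2     West      3
3    North      2
4    South      1
add column count_plus_5 = t['count'] + 5:
    region  count  count_plus_5
0     East      4             9
1  Central      3             8
2     West      3             8
3    North      2             7
4    South      1             6

38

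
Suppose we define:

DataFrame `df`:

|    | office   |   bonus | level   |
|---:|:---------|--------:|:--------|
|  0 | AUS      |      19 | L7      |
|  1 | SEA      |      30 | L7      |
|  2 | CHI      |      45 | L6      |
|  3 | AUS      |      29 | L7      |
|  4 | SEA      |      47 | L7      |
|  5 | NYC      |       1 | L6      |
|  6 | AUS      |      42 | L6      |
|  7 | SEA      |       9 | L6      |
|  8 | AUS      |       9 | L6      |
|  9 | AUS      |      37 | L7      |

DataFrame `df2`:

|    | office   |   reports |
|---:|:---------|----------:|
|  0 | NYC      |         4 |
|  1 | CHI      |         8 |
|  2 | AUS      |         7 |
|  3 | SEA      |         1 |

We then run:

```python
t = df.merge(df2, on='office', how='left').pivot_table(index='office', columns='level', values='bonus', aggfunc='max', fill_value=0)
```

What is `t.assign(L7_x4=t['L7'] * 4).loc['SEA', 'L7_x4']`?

merge on 'office' (how='left') → 10 rows:
  office  bonus level  reports
0    AUS     19    L7        7
1    SEA     30    L7        1
2    CHI     45    L6        8
3    AUS     29    L7        7
4    SEA     47    L7        1
5    NYC      1    L6        4
6    AUS     42    L6        7
7    SEA      9    L6        1
8    AUS      9    L6        7
9    AUS     37    L7        7
pivot: rows=office, cols=level, max(bonus):
level   L6  L7
office        
AUS     42  37
CHI     45   0
NYC      1   0
SEA      9  47
add column L7_x4 = t['L7'] * 4:
level   L6  L7  L7_x4
office               
AUS     42  37    148
CHI     45   0      0
NYC      1   0      0
SEA      9  47    188
So loc['SEA', 'L7_x4'] = 188.

188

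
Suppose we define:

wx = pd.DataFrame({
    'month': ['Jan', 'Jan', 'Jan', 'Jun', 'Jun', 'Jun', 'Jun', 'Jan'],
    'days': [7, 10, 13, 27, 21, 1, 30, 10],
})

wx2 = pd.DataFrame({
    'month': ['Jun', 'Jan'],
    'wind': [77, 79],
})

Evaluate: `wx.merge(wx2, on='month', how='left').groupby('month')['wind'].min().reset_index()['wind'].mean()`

merge on 'month' (how='left') → 8 rows:
  month  days  wind
0   Jan     7    79
1   Jan    10    79
2   Jan    13    79
3   Jun    27    77
4   Jun    21    77
5   Jun     1    77
6   Jun    30    77
7   Jan    10    79
group by month, min of wind:
month
Jan    79
Jun    77
Name: wind, dtype: int64
reset_index():
  month  wind
0   Jan    79
1   Jun    77

78.0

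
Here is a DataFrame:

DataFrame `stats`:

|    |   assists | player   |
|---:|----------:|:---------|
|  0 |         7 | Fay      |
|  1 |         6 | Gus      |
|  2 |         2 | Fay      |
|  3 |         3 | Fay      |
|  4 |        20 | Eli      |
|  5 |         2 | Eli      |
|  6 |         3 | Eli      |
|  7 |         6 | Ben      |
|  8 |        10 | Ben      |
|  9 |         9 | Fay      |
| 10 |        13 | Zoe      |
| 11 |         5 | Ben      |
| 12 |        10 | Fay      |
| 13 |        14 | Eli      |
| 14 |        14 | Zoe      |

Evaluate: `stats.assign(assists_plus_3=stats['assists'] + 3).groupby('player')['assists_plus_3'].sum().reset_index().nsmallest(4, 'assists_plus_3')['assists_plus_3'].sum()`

118

add column assists_plus_3 = stats['assists'] + 3:
    assists player  assists_plus_3
0         7    Fay              10
1         6    Gus               9
2         2    Fay               5
3         3    Fay               6
4        20    Eli              23
5         2    Eli               5
6         3    Eli               6
7         6    Ben               9
8        10    Ben              13
9         9    Fay              12
10       13    Zoe              16
11        5    Ben               8
12       10    Fay              13
13       14    Eli              17
14       14    Zoe              17
group by player, sum of assists_plus_3:
player
Ben    30
Eli    51
Fay    46
Gus     9
Zoe    33
Name: assists_plus_3, dtype: int64
reset_index():
  player  assists_plus_3
0    Ben              30
1    Eli              51
2    Fay              46
3    Gus               9
4    Zoe              33
take 4 rows with smallest assists_plus_3:
  player  assists_plus_3
3    Gus               9
0    Ben              30
4    Zoe              33
2    Fay              46
The sum of column 'assists_plus_3' is 118.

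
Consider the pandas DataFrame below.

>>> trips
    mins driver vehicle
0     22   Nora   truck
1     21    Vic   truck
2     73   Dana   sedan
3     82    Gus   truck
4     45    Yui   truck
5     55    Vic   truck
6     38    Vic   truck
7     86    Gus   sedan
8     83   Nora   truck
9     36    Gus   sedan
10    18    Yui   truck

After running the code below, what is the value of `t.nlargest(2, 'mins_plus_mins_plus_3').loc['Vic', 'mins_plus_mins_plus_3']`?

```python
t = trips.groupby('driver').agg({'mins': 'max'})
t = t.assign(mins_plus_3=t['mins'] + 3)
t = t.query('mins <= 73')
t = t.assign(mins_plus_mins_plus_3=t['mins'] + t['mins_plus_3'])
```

113

group by driver, max of mins:
        mins
driver      
Dana      73
Gus       86
Nora      83
Vic       55
Yui       45
add column mins_plus_3 = t['mins'] + 3:
        mins  mins_plus_3
driver                   
Dana      73           76
Gus       86           89
Nora      83           86
Vic       55           58
Yui       45           48
filter rows where mins <= 73:
        mins  mins_plus_3
driver                   
Dana      73           76
Vic       55           58
Yui       45           48
add column mins_plus_mins_plus_3 = t['mins'] + t['mins_plus_3']:
        mins  mins_plus_3  mins_plus_mins_plus_3
driver                                          
Dana      73           76                    149
Vic       55           58                    113
Yui       45           48                     93
take 2 rows with largest mins_plus_mins_plus_3:
        mins  mins_plus_3  mins_plus_mins_plus_3
driver                                          
Dana      73           76                    149
Vic       55           58                    113
Then the value at row 'Vic', column 'mins_plus_mins_plus_3': 113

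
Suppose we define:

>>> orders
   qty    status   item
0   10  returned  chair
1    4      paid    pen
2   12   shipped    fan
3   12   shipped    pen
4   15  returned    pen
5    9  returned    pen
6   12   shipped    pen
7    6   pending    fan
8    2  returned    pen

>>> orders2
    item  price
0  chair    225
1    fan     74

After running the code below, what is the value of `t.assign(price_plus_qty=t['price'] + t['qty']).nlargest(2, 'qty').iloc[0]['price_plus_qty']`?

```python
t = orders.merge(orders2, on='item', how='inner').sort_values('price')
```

86

merge on 'item' (how='inner') → 3 rows:
   qty    status   item  price
0   10  returned  chair    225
1   12   shipped    fan     74
2    6   pending    fan     74
sort by price:
   qty    status   item  price
1   12   shipped    fan     74
2    6   pending    fan     74
0   10  returned  chair    225
add column price_plus_qty = t['price'] + t['qty']:
   qty    status   item  price  price_plus_qty
1   12   shipped    fan     74              86
2    6   pending    fan     74              80
0   10  returned  chair    225             235
take 2 rows with largest qty:
   qty    status   item  price  price_plus_qty
1   12   shipped    fan     74              86
0   10  returned  chair    225             235
value at position 0, column 'price_plus_qty' → 86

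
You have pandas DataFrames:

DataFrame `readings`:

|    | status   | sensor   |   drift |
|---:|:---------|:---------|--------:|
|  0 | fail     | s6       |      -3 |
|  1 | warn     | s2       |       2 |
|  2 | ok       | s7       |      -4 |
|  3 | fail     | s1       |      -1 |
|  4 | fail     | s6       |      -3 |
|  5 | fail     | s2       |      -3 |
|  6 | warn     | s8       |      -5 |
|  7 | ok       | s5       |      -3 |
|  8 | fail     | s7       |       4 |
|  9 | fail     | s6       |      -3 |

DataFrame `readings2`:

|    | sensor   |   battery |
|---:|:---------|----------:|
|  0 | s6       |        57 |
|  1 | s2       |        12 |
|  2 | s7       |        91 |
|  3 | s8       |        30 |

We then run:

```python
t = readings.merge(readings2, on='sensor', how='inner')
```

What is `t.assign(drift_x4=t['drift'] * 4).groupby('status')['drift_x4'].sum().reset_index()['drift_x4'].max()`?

-12

merge on 'sensor' (how='inner') → 8 rows:
  status sensor  drift  battery
0   fail     s6     -3       57
1   warn     s2      2       12
2     ok     s7     -4       91
3   fail     s6     -3       57
4   fail     s2     -3       12
5   warn     s8     -5       30
6   fail     s7      4       91
7   fail     s6     -3       57
add column drift_x4 = t['drift'] * 4:
  status sensor  drift  battery  drift_x4
0   fail     s6     -3       57       -12
1   warn     s2      2       12         8
2     ok     s7     -4       91       -16
3   fail     s6     -3       57       -12
4   fail     s2     -3       12       -12
5   warn     s8     -5       30       -20
6   fail     s7      4       91        16
7   fail     s6     -3       57       -12
group by status, sum of drift_x4:
status
fail   -32
ok     -16
warn   -12
Name: drift_x4, dtype: int64
reset_index():
  status  drift_x4
0   fail       -32
1     ok       -16
2   warn       -12
Reading off the max of column 'drift_x4', we get -12.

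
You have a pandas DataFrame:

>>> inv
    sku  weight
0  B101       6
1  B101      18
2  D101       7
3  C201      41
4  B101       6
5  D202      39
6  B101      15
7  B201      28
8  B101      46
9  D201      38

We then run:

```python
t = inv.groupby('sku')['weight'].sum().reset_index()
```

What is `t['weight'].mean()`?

group by sku, sum of weight:
sku
B101    91
B201    28
C201    41
D101     7
D201    38
D202    39
Name: weight, dtype: int64
reset_index():
    sku  weight
0  B101      91
1  B201      28
2  C201      41
3  D101       7
4  D201      38
5  D202      39
Then the mean of column 'weight': 40.6666666667

40.6666666667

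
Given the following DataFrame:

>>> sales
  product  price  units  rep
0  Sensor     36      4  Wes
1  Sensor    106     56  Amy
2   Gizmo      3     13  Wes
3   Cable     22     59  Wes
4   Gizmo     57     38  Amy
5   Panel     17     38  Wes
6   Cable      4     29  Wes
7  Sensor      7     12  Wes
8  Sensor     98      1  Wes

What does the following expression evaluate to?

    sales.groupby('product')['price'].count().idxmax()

group by product, count of price:
product
Cable     2
Gizmo     2
Panel     1
Sensor    4
Name: price, dtype: int64
Hence Sensor.

Sensor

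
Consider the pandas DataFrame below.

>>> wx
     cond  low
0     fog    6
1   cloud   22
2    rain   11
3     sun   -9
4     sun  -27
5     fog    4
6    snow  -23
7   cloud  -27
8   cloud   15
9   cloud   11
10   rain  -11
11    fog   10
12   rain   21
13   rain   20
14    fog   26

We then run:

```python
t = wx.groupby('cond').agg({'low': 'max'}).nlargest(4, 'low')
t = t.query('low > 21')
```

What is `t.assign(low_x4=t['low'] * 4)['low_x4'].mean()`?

group by cond, max of low:
       low
cond      
cloud   22
fog     26
rain    21
snow   -23
sun     -9
take 4 rows with largest low:
       low
cond      
fog     26
cloud   22
rain    21
sun     -9
filter rows where low > 21:
       low
cond      
fog     26
cloud   22
add column low_x4 = t['low'] * 4:
       low  low_x4
cond              
fog     26     104
cloud   22      88
The mean of column 'low_x4' is 96.0.

96.0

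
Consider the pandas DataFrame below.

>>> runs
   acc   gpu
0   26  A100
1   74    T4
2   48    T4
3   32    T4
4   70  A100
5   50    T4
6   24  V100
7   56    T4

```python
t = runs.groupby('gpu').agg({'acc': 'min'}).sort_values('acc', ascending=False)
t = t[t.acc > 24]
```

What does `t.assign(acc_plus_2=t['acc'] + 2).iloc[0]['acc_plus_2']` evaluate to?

34

group by gpu, min of acc:
      acc
gpu      
A100   26
T4     32
V100   24
sort by acc descending:
      acc
gpu      
T4     32
A100   26
V100   24
filter rows where acc > 24:
      acc
gpu      
T4     32
A100   26
add column acc_plus_2 = t['acc'] + 2:
      acc  acc_plus_2
gpu                  
T4     32          34
A100   26          28
The value at position 0, column 'acc_plus_2' is 34.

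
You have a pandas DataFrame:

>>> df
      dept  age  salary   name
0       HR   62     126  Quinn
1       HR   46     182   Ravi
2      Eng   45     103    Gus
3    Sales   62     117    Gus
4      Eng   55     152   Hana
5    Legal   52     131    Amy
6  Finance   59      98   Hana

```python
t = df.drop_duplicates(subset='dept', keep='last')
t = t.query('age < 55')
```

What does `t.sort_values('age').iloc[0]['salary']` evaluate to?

182

drop duplicate dept (keep=last):
      dept  age  salary  name
1       HR   46     182  Ravi
3    Sales   62     117   Gus
4      Eng   55     152  Hana
5    Legal   52     131   Amy
6  Finance   59      98  Hana
filter rows where age < 55:
    dept  age  salary  name
1     HR   46     182  Ravi
5  Legal   52     131   Amy
sort by age:
    dept  age  salary  name
1     HR   46     182  Ravi
5  Legal   52     131   Amy
value at position 0, column 'salary' → 182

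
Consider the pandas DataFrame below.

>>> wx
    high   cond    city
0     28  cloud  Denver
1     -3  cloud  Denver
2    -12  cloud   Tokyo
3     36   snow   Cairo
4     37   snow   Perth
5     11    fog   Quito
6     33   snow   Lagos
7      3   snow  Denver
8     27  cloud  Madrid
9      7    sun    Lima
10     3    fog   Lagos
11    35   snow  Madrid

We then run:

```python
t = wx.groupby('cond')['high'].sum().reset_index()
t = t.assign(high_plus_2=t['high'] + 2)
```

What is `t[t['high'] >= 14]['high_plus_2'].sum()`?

204

group by cond, sum of high:
cond
cloud     40
fog       14
snow     144
sun        7
Name: high, dtype: int64
reset_index():
    cond  high
0  cloud    40
1    fog    14
2   snow   144
3    sun     7
add column high_plus_2 = t['high'] + 2:
    cond  high  high_plus_2
0  cloud    40           42
1    fog    14           16
2   snow   144          146
3    sun     7            9
filter rows where high >= 14:
    cond  high  high_plus_2
0  cloud    40           42
1    fog    14           16
2   snow   144          146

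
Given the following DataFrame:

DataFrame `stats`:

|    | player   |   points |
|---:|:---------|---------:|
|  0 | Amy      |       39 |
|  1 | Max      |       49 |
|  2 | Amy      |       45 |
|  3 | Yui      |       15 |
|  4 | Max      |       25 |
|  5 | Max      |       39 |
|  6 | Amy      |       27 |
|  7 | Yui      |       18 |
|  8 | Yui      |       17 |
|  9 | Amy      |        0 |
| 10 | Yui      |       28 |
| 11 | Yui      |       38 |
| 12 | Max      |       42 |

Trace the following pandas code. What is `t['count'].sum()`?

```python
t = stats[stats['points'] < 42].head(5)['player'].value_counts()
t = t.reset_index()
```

filter rows where points < 42:
   player  points
0     Amy      39
3     Yui      15
4     Max      25
5     Max      39
6     Amy      27
7     Yui      18
8     Yui      17
9     Amy       0
10    Yui      28
11    Yui      38
take first 5 rows:
  player  points
0    Amy      39
3    Yui      15
4    Max      25
5    Max      39
6    Amy      27
value_counts of player:
player
Amy    2
Max    2
Yui    1
Name: count, dtype: int64
reset_index():
  player  count
0    Amy      2
1    Max      2
2    Yui      1
Then the sum of column 'count': 5

5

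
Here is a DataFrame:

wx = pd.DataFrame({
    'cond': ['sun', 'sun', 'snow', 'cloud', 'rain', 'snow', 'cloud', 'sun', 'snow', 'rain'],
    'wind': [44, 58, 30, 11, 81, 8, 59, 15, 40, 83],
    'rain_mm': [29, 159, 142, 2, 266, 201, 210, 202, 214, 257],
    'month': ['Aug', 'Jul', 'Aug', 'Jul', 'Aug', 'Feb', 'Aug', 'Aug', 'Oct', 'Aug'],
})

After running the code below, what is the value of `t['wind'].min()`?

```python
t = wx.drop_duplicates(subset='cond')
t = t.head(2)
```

drop duplicate cond (keep=first):
    cond  wind  rain_mm month
0    sun    44       29   Aug
2   snow    30      142   Aug
3  cloud    11        2   Jul
4   rain    81      266   Aug
take first 2 rows:
   cond  wind  rain_mm month
0   sun    44       29   Aug
2  snow    30      142   Aug
Hence 30.

30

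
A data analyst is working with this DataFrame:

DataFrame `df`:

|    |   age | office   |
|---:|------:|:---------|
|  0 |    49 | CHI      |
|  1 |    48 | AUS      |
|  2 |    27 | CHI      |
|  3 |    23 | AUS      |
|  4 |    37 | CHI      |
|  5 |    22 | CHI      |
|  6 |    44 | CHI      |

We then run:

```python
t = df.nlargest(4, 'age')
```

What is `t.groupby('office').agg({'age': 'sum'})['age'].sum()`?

take 4 rows with largest age:
   age office
0   49    CHI
1   48    AUS
6   44    CHI
4   37    CHI
group by office, sum of age:
        age
office     
AUS      48
CHI     130
Then the sum of column 'age': 178

178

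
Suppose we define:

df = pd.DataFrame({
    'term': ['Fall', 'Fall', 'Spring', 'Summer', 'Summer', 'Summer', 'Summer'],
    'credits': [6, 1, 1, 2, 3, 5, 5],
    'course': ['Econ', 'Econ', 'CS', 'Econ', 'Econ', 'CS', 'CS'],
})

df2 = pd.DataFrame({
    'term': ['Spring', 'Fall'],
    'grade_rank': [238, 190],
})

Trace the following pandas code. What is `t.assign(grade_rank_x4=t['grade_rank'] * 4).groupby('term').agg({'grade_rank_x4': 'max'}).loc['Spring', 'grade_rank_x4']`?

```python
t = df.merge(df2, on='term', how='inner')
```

merge on 'term' (how='inner') → 3 rows:
     term  credits course  grade_rank
0    Fall        6   Econ         190
1    Fall        1   Econ         190
2  Spring        1     CS         238
add column grade_rank_x4 = t['grade_rank'] * 4:
     term  credits course  grade_rank  grade_rank_x4
0    Fall        6   Econ         190            760
1    Fall        1   Econ         190            760
2  Spring        1     CS         238            952
group by term, max of grade_rank_x4:
        grade_rank_x4
term                 
Fall              760
Spring            952
The value at row 'Spring', column 'grade_rank_x4' is 952.

952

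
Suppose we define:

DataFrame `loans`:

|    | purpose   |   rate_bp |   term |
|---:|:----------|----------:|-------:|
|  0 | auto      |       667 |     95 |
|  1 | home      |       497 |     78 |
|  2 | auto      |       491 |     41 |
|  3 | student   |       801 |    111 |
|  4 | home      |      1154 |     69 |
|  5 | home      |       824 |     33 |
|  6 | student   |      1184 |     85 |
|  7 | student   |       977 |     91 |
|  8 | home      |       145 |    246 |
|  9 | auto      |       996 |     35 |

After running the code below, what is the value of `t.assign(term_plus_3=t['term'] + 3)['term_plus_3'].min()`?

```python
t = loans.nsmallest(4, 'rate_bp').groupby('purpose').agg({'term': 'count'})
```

5

take 4 rows with smallest rate_bp:
  purpose  rate_bp  term
8    home      145   246
2    auto      491    41
1    home      497    78
0    auto      667    95
group by purpose, count of term:
         term
purpose      
auto        2
home        2
add column term_plus_3 = t['term'] + 3:
         term  term_plus_3
purpose                   
auto        2            5
home        2            5
Finally, min of column 'term_plus_3' = 5.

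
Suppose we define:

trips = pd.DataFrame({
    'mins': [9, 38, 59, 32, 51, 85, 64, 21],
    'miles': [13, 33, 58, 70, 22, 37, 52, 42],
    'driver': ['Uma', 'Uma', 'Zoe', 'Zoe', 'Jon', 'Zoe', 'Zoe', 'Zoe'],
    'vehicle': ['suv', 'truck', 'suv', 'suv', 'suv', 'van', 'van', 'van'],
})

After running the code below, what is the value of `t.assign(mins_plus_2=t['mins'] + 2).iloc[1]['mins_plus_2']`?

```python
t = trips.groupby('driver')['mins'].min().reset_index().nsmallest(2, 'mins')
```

group by driver, min of mins:
driver
Jon    51
Uma     9
Zoe    21
Name: mins, dtype: int64
reset_index():
  driver  mins
0    Jon    51
1    Uma     9
2    Zoe    21
take 2 rows with smallest mins:
  driver  mins
1    Uma     9
2    Zoe    21
add column mins_plus_2 = t['mins'] + 2:
  driver  mins  mins_plus_2
1    Uma     9           11
2    Zoe    21           23
Finally, value at position 1, column 'mins_plus_2' = 23.

23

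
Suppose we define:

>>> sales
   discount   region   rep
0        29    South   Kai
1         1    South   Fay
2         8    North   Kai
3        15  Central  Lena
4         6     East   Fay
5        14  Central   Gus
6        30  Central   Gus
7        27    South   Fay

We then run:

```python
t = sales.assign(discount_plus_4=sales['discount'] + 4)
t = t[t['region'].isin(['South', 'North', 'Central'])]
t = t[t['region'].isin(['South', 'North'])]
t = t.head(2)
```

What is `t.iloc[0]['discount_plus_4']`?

add column discount_plus_4 = sales['discount'] + 4:
   discount   region   rep  discount_plus_4
0        29    South   Kai               33
1         1    South   Fay                5
2         8    North   Kai               12
3        15  Central  Lena               19
4         6     East   Fay               10
5        14  Central   Gus               18
6        30  Central   Gus               34
7        27    South   Fay               31
filter rows where region in ['South', 'North', 'Central']:
   discount   region   rep  discount_plus_4
0        29    South   Kai               33
1         1    South   Fay                5
2         8    North   Kai               12
3        15  Central  Lena               19
5        14  Central   Gus               18
6        30  Central   Gus               34
7        27    South   Fay               31
filter rows where region in ['South', 'North']:
   discount region  rep  discount_plus_4
0        29  South  Kai               33
1         1  South  Fay                5
2         8  North  Kai               12
7        27  South  Fay               31
take first 2 rows:
   discount region  rep  discount_plus_4
0        29  South  Kai               33
1         1  South  Fay                5
Taking the value at position 0, column 'discount_plus_4' gives 33.

33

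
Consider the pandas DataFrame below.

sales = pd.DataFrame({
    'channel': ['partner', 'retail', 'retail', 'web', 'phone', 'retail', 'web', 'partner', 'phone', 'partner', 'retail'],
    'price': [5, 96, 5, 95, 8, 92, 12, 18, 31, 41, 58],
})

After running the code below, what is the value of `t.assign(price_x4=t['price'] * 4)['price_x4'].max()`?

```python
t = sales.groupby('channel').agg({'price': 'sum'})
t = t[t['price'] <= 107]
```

group by channel, sum of price:
         price
channel       
partner     64
phone       39
retail     251
web        107
filter rows where price <= 107:
         price
channel       
partner     64
phone       39
web        107
add column price_x4 = t['price'] * 4:
         price  price_x4
channel                 
partner     64       256
phone       39       156
web        107       428
max of column 'price_x4' → 428

428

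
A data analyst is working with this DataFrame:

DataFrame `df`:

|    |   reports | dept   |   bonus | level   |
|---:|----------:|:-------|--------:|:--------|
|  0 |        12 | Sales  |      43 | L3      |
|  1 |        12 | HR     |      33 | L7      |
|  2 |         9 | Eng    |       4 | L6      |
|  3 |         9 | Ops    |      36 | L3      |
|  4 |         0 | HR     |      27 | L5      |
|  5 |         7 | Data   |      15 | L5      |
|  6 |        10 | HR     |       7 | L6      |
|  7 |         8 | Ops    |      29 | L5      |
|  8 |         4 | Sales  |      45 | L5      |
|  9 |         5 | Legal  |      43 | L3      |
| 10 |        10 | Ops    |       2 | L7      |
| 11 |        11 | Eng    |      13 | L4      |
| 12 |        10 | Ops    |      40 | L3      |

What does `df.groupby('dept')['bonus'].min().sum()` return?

114

group by dept, min of bonus:
dept
Data     15
Eng       4
HR        7
Legal    43
Ops       2
Sales    43
Name: bonus, dtype: int64
Then the sum of the resulting series: 114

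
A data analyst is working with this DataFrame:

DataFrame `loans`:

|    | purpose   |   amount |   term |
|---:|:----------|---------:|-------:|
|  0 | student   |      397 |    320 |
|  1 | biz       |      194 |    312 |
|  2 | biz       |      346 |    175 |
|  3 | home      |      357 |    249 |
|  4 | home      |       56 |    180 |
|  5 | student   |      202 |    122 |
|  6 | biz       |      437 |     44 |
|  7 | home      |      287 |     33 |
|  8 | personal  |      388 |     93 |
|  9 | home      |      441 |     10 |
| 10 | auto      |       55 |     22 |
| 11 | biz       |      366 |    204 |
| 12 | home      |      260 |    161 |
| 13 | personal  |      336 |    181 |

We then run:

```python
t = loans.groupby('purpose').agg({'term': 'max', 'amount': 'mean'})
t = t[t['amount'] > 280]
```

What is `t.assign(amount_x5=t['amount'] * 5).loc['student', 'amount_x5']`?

1497.5

group by purpose: max(term), mean(amount):
          term  amount
purpose               
auto        22   55.00
biz        312  335.75
home       249  280.20
personal   181  362.00
student    320  299.50
filter rows where amount > 280:
          term  amount
purpose               
biz        312  335.75
home       249  280.20
personal   181  362.00
student    320  299.50
add column amount_x5 = t['amount'] * 5:
          term  amount  amount_x5
purpose                          
biz        312  335.75    1678.75
home       249  280.20    1401.00
personal   181  362.00    1810.00
student    320  299.50    1497.50
The value at row 'student', column 'amount_x5' is 1497.5.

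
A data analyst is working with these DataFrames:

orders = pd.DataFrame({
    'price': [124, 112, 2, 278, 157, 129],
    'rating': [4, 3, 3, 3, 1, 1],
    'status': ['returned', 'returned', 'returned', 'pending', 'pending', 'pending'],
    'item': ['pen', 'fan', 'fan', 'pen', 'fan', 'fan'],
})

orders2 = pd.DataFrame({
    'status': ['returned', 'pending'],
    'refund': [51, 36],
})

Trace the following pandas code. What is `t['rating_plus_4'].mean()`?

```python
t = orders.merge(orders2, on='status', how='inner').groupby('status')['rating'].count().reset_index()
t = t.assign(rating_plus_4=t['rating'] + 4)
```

7.0

merge on 'status' (how='inner') → 6 rows:
   price  rating    status item  refund
0    124       4  returned  pen      51
1    112       3  returned  fan      51
2      2       3  returned  fan      51
3    278       3   pending  pen      36
4    157       1   pending  fan      36
5    129       1   pending  fan      36
group by status, count of rating:
status
pending     3
returned    3
Name: rating, dtype: int64
reset_index():
     status  rating
0   pending       3
1  returned       3
add column rating_plus_4 = t['rating'] + 4:
     status  rating  rating_plus_4
0   pending       3              7
1  returned       3              7
Then the mean of column 'rating_plus_4': 7.0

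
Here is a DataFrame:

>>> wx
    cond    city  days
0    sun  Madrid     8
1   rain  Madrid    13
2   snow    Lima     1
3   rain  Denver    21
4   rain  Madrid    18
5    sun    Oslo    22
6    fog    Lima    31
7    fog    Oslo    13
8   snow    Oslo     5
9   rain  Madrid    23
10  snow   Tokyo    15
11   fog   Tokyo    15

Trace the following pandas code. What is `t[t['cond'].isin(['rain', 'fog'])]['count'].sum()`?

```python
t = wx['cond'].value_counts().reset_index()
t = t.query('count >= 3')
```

value_counts of cond:
cond
rain    4
snow    3
fog     3
sun     2
Name: count, dtype: int64
reset_index():
   cond  count
0  rain      4
1  snow      3
2   fog      3
3   sun      2
filter rows where count >= 3:
   cond  count
0  rain      4
1  snow      3
2   fog      3
filter rows where cond in ['rain', 'fog']:
   cond  count
0  rain      4
2   fog      3

7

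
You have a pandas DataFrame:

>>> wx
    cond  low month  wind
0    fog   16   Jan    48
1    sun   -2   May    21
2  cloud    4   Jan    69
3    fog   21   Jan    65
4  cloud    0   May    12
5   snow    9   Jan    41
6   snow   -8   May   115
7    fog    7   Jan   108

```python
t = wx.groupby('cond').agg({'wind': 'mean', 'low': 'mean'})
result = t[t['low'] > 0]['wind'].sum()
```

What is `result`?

192.166666667

group by cond: mean(wind), mean(low):
            wind        low
cond                       
cloud  40.500000   2.000000
fog    73.666667  14.666667
snow   78.000000   0.500000
sun    21.000000  -2.000000
filter rows where low > 0:
            wind        low
cond                       
cloud  40.500000   2.000000
fog    73.666667  14.666667
snow   78.000000   0.500000
Finally, sum of column 'wind' = 192.166666667.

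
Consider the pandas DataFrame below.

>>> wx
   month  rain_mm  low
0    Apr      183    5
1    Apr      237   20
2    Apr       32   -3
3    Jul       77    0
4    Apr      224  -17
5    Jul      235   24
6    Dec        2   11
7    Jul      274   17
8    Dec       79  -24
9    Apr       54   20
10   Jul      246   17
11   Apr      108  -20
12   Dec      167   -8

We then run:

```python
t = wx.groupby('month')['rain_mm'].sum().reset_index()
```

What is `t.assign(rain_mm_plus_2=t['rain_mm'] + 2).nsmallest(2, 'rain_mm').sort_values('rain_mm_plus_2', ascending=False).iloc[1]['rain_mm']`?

group by month, sum of rain_mm:
month
Apr    838
Dec    248
Jul    832
Name: rain_mm, dtype: int64
reset_index():
  month  rain_mm
0   Apr      838
1   Dec      248
2   Jul      832
add column rain_mm_plus_2 = t['rain_mm'] + 2:
  month  rain_mm  rain_mm_plus_2
0   Apr      838             840
1   Dec      248             250
2   Jul      832             834
take 2 rows with smallest rain_mm:
  month  rain_mm  rain_mm_plus_2
1   Dec      248             250
2   Jul      832             834
sort by rain_mm_plus_2 descending:
  month  rain_mm  rain_mm_plus_2
2   Jul      832             834
1   Dec      248             250

248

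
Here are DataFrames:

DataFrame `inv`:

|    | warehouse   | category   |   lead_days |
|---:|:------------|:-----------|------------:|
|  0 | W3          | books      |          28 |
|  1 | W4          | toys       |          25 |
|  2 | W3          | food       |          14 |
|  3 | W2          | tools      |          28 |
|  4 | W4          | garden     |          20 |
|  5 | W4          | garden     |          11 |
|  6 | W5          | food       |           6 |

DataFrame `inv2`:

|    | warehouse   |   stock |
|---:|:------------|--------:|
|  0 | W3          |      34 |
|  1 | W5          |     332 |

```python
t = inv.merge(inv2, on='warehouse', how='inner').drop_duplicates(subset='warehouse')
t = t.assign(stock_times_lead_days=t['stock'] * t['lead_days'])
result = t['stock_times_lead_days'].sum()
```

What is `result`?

2944

merge on 'warehouse' (how='inner') → 3 rows:
  warehouse category  lead_days  stock
0        W3    books         28     34
1        W3     food         14     34
2        W5     food          6    332
drop duplicate warehouse (keep=first):
  warehouse category  lead_days  stock
0        W3    books         28     34
2        W5     food          6    332
add column stock_times_lead_days = t['stock'] * t['lead_days']:
  warehouse category  lead_days  stock  stock_times_lead_days
0        W3    books         28     34                    952
2        W5     food          6    332                   1992
sum of column 'stock_times_lead_days' → 2944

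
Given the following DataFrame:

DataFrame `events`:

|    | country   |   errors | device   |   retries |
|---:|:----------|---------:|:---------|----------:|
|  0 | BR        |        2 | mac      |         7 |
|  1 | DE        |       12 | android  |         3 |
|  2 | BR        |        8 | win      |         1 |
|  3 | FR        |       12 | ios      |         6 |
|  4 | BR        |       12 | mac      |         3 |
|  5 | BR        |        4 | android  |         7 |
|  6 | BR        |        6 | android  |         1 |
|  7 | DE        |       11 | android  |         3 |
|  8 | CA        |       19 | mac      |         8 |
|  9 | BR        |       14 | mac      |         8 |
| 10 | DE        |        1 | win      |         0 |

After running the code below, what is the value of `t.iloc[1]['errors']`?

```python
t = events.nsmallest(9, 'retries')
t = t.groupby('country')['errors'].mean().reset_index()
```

8.0

take 9 rows with smallest retries:
   country  errors   device  retries
10      DE       1      win        0
2       BR       8      win        1
6       BR       6  android        1
1       DE      12  android        3
4       BR      12      mac        3
7       DE      11  android        3
3       FR      12      ios        6
0       BR       2      mac        7
5       BR       4  android        7
group by country, mean of errors:
country
BR     6.4
DE     8.0
FR    12.0
Name: errors, dtype: float64
reset_index():
  country  errors
0      BR     6.4
1      DE     8.0
2      FR    12.0
Finally, value at position 1, column 'errors' = 8.0.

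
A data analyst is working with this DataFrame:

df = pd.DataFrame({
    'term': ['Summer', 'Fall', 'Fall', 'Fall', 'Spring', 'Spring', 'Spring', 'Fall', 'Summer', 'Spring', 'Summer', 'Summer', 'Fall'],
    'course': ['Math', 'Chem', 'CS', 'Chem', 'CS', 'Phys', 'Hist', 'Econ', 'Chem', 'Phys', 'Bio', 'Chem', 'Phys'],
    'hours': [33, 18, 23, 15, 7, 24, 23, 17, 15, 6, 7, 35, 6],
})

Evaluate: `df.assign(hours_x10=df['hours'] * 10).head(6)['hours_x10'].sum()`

add column hours_x10 = df['hours'] * 10:
      term course  hours  hours_x10
0   Summer   Math     33        330
1     Fall   Chem     18        180
2     Fall     CS     23        230
3     Fall   Chem     15        150
4   Spring     CS      7         70
5   Spring   Phys     24        240
6   Spring   Hist     23        230
7     Fall   Econ     17        170
8   Summer   Chem     15        150
9   Spring   Phys      6         60
10  Summer    Bio      7         70
11  Summer   Chem     35        350
12    Fall   Phys      6         60
take first 6 rows:
     term course  hours  hours_x10
0  Summer   Math     33        330
1    Fall   Chem     18        180
2    Fall     CS     23        230
3    Fall   Chem     15        150
4  Spring     CS      7         70
5  Spring   Phys     24        240
sum of column 'hours_x10' → 1200

1200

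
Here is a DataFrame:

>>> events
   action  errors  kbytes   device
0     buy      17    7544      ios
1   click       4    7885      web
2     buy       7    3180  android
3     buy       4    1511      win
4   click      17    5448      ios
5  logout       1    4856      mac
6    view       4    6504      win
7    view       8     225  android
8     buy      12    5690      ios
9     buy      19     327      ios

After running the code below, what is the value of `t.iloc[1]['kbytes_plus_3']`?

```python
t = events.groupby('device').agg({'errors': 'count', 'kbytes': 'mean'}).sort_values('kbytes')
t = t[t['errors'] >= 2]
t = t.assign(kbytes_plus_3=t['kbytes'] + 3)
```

group by device: count(errors), mean(kbytes):
         errors   kbytes
device                  
android       2  1702.50
ios           4  4752.25
mac           1  4856.00
web           1  7885.00
win           2  4007.50
sort by kbytes:
         errors   kbytes
device                  
android       2  1702.50
win           2  4007.50
ios           4  4752.25
mac           1  4856.00
web           1  7885.00
filter rows where errors >= 2:
         errors   kbytes
device                  
android       2  1702.50
win           2  4007.50
ios           4  4752.25
add column kbytes_plus_3 = t['kbytes'] + 3:
         errors   kbytes  kbytes_plus_3
device                                 
android       2  1702.50        1705.50
win           2  4007.50        4010.50
ios           4  4752.25        4755.25

4010.5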